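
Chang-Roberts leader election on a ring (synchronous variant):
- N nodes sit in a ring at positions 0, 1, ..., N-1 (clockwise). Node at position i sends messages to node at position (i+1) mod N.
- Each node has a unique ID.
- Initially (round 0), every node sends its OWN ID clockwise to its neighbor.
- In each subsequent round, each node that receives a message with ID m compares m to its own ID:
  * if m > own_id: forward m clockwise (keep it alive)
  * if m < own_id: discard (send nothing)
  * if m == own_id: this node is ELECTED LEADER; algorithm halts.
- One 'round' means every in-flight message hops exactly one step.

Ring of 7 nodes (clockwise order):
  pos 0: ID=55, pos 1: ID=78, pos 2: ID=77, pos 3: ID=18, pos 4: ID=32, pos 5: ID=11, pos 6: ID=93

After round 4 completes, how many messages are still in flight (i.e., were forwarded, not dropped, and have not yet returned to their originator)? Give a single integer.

Answer: 2

Derivation:
Round 1: pos1(id78) recv 55: drop; pos2(id77) recv 78: fwd; pos3(id18) recv 77: fwd; pos4(id32) recv 18: drop; pos5(id11) recv 32: fwd; pos6(id93) recv 11: drop; pos0(id55) recv 93: fwd
Round 2: pos3(id18) recv 78: fwd; pos4(id32) recv 77: fwd; pos6(id93) recv 32: drop; pos1(id78) recv 93: fwd
Round 3: pos4(id32) recv 78: fwd; pos5(id11) recv 77: fwd; pos2(id77) recv 93: fwd
Round 4: pos5(id11) recv 78: fwd; pos6(id93) recv 77: drop; pos3(id18) recv 93: fwd
After round 4: 2 messages still in flight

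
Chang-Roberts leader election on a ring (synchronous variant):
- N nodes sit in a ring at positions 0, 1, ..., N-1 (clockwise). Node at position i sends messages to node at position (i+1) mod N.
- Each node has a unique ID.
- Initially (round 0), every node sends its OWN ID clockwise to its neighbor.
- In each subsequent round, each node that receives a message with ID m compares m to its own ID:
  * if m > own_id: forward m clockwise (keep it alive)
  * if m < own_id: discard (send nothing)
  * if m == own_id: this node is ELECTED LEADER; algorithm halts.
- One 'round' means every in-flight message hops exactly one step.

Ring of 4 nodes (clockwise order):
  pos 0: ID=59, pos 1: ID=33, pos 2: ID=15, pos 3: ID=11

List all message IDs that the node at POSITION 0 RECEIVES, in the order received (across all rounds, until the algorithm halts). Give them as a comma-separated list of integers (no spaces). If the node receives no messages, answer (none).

Round 1: pos1(id33) recv 59: fwd; pos2(id15) recv 33: fwd; pos3(id11) recv 15: fwd; pos0(id59) recv 11: drop
Round 2: pos2(id15) recv 59: fwd; pos3(id11) recv 33: fwd; pos0(id59) recv 15: drop
Round 3: pos3(id11) recv 59: fwd; pos0(id59) recv 33: drop
Round 4: pos0(id59) recv 59: ELECTED

Answer: 11,15,33,59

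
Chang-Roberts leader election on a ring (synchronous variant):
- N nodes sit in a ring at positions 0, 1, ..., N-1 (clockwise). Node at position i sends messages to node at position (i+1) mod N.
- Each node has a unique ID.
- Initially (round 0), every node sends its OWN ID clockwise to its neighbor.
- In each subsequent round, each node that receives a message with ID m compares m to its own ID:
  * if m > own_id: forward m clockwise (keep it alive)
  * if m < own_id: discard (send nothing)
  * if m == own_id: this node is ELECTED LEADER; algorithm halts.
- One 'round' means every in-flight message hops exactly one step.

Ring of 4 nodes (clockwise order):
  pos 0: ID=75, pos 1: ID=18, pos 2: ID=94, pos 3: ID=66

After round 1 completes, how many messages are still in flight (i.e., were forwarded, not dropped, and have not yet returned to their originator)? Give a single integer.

Round 1: pos1(id18) recv 75: fwd; pos2(id94) recv 18: drop; pos3(id66) recv 94: fwd; pos0(id75) recv 66: drop
After round 1: 2 messages still in flight

Answer: 2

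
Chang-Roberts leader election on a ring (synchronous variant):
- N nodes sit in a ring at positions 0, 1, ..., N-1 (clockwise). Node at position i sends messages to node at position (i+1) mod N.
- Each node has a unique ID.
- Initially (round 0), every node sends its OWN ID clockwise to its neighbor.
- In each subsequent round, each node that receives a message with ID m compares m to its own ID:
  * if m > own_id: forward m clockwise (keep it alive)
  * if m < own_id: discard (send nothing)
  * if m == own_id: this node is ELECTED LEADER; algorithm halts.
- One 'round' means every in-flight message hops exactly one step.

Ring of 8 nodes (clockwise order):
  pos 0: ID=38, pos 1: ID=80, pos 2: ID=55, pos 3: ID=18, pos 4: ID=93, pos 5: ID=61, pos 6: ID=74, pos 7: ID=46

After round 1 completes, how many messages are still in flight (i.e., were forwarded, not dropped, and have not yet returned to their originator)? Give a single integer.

Answer: 5

Derivation:
Round 1: pos1(id80) recv 38: drop; pos2(id55) recv 80: fwd; pos3(id18) recv 55: fwd; pos4(id93) recv 18: drop; pos5(id61) recv 93: fwd; pos6(id74) recv 61: drop; pos7(id46) recv 74: fwd; pos0(id38) recv 46: fwd
After round 1: 5 messages still in flight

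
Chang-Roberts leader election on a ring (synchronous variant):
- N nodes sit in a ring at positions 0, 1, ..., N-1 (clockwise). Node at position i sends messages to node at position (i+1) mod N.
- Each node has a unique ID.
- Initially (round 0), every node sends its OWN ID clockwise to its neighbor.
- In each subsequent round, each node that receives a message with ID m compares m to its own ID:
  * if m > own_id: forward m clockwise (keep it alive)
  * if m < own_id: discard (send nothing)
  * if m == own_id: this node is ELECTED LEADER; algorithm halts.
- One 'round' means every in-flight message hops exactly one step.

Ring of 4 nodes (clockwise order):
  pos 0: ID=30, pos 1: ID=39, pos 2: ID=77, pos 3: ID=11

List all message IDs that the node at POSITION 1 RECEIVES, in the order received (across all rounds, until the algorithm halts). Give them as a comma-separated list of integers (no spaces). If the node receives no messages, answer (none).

Round 1: pos1(id39) recv 30: drop; pos2(id77) recv 39: drop; pos3(id11) recv 77: fwd; pos0(id30) recv 11: drop
Round 2: pos0(id30) recv 77: fwd
Round 3: pos1(id39) recv 77: fwd
Round 4: pos2(id77) recv 77: ELECTED

Answer: 30,77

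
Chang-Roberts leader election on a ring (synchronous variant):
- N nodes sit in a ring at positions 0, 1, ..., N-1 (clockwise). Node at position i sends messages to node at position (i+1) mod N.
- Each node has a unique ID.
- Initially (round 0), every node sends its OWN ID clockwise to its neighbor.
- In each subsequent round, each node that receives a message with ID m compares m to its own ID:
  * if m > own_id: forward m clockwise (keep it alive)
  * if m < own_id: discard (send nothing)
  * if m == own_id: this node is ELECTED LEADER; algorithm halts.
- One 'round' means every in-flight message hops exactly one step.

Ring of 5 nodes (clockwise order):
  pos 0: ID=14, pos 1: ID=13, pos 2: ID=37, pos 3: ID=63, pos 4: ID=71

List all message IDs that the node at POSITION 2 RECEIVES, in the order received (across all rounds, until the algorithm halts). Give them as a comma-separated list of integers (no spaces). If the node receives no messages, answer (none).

Round 1: pos1(id13) recv 14: fwd; pos2(id37) recv 13: drop; pos3(id63) recv 37: drop; pos4(id71) recv 63: drop; pos0(id14) recv 71: fwd
Round 2: pos2(id37) recv 14: drop; pos1(id13) recv 71: fwd
Round 3: pos2(id37) recv 71: fwd
Round 4: pos3(id63) recv 71: fwd
Round 5: pos4(id71) recv 71: ELECTED

Answer: 13,14,71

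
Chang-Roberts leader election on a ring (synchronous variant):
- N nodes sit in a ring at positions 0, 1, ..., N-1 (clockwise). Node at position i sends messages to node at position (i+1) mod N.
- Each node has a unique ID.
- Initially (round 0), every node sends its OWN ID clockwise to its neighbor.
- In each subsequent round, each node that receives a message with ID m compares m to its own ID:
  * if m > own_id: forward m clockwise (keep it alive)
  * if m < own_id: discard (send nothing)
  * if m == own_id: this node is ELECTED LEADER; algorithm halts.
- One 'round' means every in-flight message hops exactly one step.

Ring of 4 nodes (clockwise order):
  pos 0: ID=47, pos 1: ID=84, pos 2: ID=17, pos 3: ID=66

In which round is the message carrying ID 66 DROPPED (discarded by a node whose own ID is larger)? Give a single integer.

Answer: 2

Derivation:
Round 1: pos1(id84) recv 47: drop; pos2(id17) recv 84: fwd; pos3(id66) recv 17: drop; pos0(id47) recv 66: fwd
Round 2: pos3(id66) recv 84: fwd; pos1(id84) recv 66: drop
Round 3: pos0(id47) recv 84: fwd
Round 4: pos1(id84) recv 84: ELECTED
Message ID 66 originates at pos 3; dropped at pos 1 in round 2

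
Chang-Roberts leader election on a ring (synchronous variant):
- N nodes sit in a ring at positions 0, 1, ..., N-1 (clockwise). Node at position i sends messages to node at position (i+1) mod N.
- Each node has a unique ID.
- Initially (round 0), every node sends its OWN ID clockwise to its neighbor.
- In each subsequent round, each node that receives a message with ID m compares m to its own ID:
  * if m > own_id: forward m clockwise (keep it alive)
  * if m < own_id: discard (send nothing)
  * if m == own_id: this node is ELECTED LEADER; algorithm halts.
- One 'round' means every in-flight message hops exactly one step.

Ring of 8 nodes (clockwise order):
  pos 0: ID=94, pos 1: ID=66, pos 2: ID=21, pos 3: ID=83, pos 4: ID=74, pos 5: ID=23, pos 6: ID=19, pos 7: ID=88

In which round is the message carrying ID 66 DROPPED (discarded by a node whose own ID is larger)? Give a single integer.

Answer: 2

Derivation:
Round 1: pos1(id66) recv 94: fwd; pos2(id21) recv 66: fwd; pos3(id83) recv 21: drop; pos4(id74) recv 83: fwd; pos5(id23) recv 74: fwd; pos6(id19) recv 23: fwd; pos7(id88) recv 19: drop; pos0(id94) recv 88: drop
Round 2: pos2(id21) recv 94: fwd; pos3(id83) recv 66: drop; pos5(id23) recv 83: fwd; pos6(id19) recv 74: fwd; pos7(id88) recv 23: drop
Round 3: pos3(id83) recv 94: fwd; pos6(id19) recv 83: fwd; pos7(id88) recv 74: drop
Round 4: pos4(id74) recv 94: fwd; pos7(id88) recv 83: drop
Round 5: pos5(id23) recv 94: fwd
Round 6: pos6(id19) recv 94: fwd
Round 7: pos7(id88) recv 94: fwd
Round 8: pos0(id94) recv 94: ELECTED
Message ID 66 originates at pos 1; dropped at pos 3 in round 2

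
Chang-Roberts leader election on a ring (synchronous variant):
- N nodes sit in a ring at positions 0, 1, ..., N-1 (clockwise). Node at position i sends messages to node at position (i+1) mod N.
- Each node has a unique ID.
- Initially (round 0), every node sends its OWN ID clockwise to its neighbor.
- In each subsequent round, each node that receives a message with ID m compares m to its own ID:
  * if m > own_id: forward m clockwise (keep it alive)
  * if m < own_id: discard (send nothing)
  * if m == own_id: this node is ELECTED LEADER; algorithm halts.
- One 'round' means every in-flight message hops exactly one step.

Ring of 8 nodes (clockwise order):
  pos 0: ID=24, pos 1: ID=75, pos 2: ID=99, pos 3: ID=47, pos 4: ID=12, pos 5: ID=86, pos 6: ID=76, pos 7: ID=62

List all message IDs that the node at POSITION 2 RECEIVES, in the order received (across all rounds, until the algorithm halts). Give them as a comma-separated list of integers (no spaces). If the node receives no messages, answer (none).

Round 1: pos1(id75) recv 24: drop; pos2(id99) recv 75: drop; pos3(id47) recv 99: fwd; pos4(id12) recv 47: fwd; pos5(id86) recv 12: drop; pos6(id76) recv 86: fwd; pos7(id62) recv 76: fwd; pos0(id24) recv 62: fwd
Round 2: pos4(id12) recv 99: fwd; pos5(id86) recv 47: drop; pos7(id62) recv 86: fwd; pos0(id24) recv 76: fwd; pos1(id75) recv 62: drop
Round 3: pos5(id86) recv 99: fwd; pos0(id24) recv 86: fwd; pos1(id75) recv 76: fwd
Round 4: pos6(id76) recv 99: fwd; pos1(id75) recv 86: fwd; pos2(id99) recv 76: drop
Round 5: pos7(id62) recv 99: fwd; pos2(id99) recv 86: drop
Round 6: pos0(id24) recv 99: fwd
Round 7: pos1(id75) recv 99: fwd
Round 8: pos2(id99) recv 99: ELECTED

Answer: 75,76,86,99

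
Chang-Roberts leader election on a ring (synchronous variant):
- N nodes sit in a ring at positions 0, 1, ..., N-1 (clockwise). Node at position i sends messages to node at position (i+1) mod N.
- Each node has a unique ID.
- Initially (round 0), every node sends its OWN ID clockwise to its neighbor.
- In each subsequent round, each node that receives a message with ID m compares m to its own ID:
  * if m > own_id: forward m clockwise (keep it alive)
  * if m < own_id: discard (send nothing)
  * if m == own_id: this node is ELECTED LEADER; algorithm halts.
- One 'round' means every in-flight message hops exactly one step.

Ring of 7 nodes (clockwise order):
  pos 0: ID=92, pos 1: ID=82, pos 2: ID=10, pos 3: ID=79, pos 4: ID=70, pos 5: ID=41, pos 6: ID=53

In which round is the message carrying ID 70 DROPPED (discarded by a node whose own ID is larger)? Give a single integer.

Answer: 3

Derivation:
Round 1: pos1(id82) recv 92: fwd; pos2(id10) recv 82: fwd; pos3(id79) recv 10: drop; pos4(id70) recv 79: fwd; pos5(id41) recv 70: fwd; pos6(id53) recv 41: drop; pos0(id92) recv 53: drop
Round 2: pos2(id10) recv 92: fwd; pos3(id79) recv 82: fwd; pos5(id41) recv 79: fwd; pos6(id53) recv 70: fwd
Round 3: pos3(id79) recv 92: fwd; pos4(id70) recv 82: fwd; pos6(id53) recv 79: fwd; pos0(id92) recv 70: drop
Round 4: pos4(id70) recv 92: fwd; pos5(id41) recv 82: fwd; pos0(id92) recv 79: drop
Round 5: pos5(id41) recv 92: fwd; pos6(id53) recv 82: fwd
Round 6: pos6(id53) recv 92: fwd; pos0(id92) recv 82: drop
Round 7: pos0(id92) recv 92: ELECTED
Message ID 70 originates at pos 4; dropped at pos 0 in round 3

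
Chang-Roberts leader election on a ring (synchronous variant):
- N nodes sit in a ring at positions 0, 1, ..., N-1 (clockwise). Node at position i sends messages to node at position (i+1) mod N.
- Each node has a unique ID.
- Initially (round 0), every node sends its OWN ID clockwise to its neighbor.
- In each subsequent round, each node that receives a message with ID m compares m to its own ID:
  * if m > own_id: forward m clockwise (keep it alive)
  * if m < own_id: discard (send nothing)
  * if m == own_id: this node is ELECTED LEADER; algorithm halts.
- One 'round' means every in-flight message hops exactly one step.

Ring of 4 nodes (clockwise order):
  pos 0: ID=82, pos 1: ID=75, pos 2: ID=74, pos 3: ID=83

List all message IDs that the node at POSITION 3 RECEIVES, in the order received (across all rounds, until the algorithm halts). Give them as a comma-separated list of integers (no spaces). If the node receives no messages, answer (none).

Round 1: pos1(id75) recv 82: fwd; pos2(id74) recv 75: fwd; pos3(id83) recv 74: drop; pos0(id82) recv 83: fwd
Round 2: pos2(id74) recv 82: fwd; pos3(id83) recv 75: drop; pos1(id75) recv 83: fwd
Round 3: pos3(id83) recv 82: drop; pos2(id74) recv 83: fwd
Round 4: pos3(id83) recv 83: ELECTED

Answer: 74,75,82,83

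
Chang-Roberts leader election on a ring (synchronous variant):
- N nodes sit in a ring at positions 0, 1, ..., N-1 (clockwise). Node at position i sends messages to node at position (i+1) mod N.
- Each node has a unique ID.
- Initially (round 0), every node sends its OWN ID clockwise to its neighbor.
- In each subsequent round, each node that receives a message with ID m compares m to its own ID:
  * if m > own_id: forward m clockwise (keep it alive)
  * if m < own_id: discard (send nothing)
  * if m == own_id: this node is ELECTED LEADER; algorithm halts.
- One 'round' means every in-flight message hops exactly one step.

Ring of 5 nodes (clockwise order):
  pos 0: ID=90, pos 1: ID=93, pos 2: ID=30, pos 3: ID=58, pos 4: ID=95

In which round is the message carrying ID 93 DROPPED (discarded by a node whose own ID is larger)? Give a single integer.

Round 1: pos1(id93) recv 90: drop; pos2(id30) recv 93: fwd; pos3(id58) recv 30: drop; pos4(id95) recv 58: drop; pos0(id90) recv 95: fwd
Round 2: pos3(id58) recv 93: fwd; pos1(id93) recv 95: fwd
Round 3: pos4(id95) recv 93: drop; pos2(id30) recv 95: fwd
Round 4: pos3(id58) recv 95: fwd
Round 5: pos4(id95) recv 95: ELECTED
Message ID 93 originates at pos 1; dropped at pos 4 in round 3

Answer: 3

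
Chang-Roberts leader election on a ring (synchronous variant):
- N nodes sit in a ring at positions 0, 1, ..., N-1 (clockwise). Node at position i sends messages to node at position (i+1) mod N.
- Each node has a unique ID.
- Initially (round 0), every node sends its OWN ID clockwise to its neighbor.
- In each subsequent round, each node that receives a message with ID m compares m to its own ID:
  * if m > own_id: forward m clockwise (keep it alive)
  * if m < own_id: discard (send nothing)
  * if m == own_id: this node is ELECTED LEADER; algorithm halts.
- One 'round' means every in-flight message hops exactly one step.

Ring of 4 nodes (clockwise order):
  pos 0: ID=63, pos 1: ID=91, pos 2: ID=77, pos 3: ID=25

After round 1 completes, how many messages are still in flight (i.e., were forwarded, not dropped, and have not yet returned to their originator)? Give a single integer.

Round 1: pos1(id91) recv 63: drop; pos2(id77) recv 91: fwd; pos3(id25) recv 77: fwd; pos0(id63) recv 25: drop
After round 1: 2 messages still in flight

Answer: 2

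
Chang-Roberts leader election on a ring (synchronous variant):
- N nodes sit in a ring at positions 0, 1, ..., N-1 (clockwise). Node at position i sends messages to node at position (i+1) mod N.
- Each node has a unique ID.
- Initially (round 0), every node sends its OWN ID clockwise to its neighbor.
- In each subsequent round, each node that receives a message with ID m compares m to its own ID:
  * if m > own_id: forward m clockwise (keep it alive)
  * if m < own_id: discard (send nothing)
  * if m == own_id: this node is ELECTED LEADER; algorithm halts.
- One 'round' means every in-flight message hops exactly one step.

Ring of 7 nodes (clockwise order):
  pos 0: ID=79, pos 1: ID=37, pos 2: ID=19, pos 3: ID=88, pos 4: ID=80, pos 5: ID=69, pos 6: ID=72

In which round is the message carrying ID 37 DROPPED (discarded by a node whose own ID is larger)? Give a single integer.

Answer: 2

Derivation:
Round 1: pos1(id37) recv 79: fwd; pos2(id19) recv 37: fwd; pos3(id88) recv 19: drop; pos4(id80) recv 88: fwd; pos5(id69) recv 80: fwd; pos6(id72) recv 69: drop; pos0(id79) recv 72: drop
Round 2: pos2(id19) recv 79: fwd; pos3(id88) recv 37: drop; pos5(id69) recv 88: fwd; pos6(id72) recv 80: fwd
Round 3: pos3(id88) recv 79: drop; pos6(id72) recv 88: fwd; pos0(id79) recv 80: fwd
Round 4: pos0(id79) recv 88: fwd; pos1(id37) recv 80: fwd
Round 5: pos1(id37) recv 88: fwd; pos2(id19) recv 80: fwd
Round 6: pos2(id19) recv 88: fwd; pos3(id88) recv 80: drop
Round 7: pos3(id88) recv 88: ELECTED
Message ID 37 originates at pos 1; dropped at pos 3 in round 2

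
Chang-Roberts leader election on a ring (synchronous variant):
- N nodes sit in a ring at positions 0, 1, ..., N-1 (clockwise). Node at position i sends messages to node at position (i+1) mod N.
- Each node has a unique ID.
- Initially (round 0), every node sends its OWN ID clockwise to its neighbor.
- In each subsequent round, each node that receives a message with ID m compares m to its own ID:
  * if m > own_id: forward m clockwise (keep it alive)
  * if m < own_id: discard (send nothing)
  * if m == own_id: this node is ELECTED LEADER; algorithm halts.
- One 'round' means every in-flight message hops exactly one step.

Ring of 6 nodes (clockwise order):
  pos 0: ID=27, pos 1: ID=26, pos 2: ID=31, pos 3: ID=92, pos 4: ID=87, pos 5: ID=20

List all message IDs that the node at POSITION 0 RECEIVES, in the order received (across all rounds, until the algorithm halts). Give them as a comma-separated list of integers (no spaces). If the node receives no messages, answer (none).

Round 1: pos1(id26) recv 27: fwd; pos2(id31) recv 26: drop; pos3(id92) recv 31: drop; pos4(id87) recv 92: fwd; pos5(id20) recv 87: fwd; pos0(id27) recv 20: drop
Round 2: pos2(id31) recv 27: drop; pos5(id20) recv 92: fwd; pos0(id27) recv 87: fwd
Round 3: pos0(id27) recv 92: fwd; pos1(id26) recv 87: fwd
Round 4: pos1(id26) recv 92: fwd; pos2(id31) recv 87: fwd
Round 5: pos2(id31) recv 92: fwd; pos3(id92) recv 87: drop
Round 6: pos3(id92) recv 92: ELECTED

Answer: 20,87,92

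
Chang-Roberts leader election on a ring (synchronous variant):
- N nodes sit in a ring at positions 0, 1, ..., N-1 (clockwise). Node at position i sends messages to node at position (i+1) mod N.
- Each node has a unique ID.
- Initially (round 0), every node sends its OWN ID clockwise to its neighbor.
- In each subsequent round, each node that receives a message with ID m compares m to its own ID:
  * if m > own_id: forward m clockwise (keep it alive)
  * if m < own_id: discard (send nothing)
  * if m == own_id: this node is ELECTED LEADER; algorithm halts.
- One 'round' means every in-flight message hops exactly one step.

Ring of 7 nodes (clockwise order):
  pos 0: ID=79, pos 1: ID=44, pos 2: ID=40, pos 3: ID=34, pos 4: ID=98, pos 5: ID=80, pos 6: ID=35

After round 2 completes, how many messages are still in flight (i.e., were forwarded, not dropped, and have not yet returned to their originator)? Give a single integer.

Round 1: pos1(id44) recv 79: fwd; pos2(id40) recv 44: fwd; pos3(id34) recv 40: fwd; pos4(id98) recv 34: drop; pos5(id80) recv 98: fwd; pos6(id35) recv 80: fwd; pos0(id79) recv 35: drop
Round 2: pos2(id40) recv 79: fwd; pos3(id34) recv 44: fwd; pos4(id98) recv 40: drop; pos6(id35) recv 98: fwd; pos0(id79) recv 80: fwd
After round 2: 4 messages still in flight

Answer: 4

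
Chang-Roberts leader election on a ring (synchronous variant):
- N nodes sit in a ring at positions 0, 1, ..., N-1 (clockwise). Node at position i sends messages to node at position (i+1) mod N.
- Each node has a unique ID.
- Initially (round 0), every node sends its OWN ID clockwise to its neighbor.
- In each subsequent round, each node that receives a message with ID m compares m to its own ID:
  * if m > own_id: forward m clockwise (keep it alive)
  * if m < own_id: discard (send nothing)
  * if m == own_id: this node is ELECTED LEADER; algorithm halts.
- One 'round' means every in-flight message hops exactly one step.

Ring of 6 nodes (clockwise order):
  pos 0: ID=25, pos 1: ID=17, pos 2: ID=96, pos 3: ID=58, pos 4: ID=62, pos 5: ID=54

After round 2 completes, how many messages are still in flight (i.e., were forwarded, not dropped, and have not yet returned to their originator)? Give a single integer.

Round 1: pos1(id17) recv 25: fwd; pos2(id96) recv 17: drop; pos3(id58) recv 96: fwd; pos4(id62) recv 58: drop; pos5(id54) recv 62: fwd; pos0(id25) recv 54: fwd
Round 2: pos2(id96) recv 25: drop; pos4(id62) recv 96: fwd; pos0(id25) recv 62: fwd; pos1(id17) recv 54: fwd
After round 2: 3 messages still in flight

Answer: 3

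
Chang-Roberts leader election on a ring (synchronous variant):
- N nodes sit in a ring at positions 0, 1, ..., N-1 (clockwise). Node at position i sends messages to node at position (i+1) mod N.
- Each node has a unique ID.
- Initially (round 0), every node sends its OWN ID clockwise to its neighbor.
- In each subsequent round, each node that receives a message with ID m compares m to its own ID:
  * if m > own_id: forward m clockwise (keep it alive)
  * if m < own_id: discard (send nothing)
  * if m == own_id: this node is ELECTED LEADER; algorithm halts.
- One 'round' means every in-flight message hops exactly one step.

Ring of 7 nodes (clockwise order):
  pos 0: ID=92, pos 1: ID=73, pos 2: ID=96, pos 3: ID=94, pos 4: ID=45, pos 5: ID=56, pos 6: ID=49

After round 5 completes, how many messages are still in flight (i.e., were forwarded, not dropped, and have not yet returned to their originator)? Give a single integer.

Round 1: pos1(id73) recv 92: fwd; pos2(id96) recv 73: drop; pos3(id94) recv 96: fwd; pos4(id45) recv 94: fwd; pos5(id56) recv 45: drop; pos6(id49) recv 56: fwd; pos0(id92) recv 49: drop
Round 2: pos2(id96) recv 92: drop; pos4(id45) recv 96: fwd; pos5(id56) recv 94: fwd; pos0(id92) recv 56: drop
Round 3: pos5(id56) recv 96: fwd; pos6(id49) recv 94: fwd
Round 4: pos6(id49) recv 96: fwd; pos0(id92) recv 94: fwd
Round 5: pos0(id92) recv 96: fwd; pos1(id73) recv 94: fwd
After round 5: 2 messages still in flight

Answer: 2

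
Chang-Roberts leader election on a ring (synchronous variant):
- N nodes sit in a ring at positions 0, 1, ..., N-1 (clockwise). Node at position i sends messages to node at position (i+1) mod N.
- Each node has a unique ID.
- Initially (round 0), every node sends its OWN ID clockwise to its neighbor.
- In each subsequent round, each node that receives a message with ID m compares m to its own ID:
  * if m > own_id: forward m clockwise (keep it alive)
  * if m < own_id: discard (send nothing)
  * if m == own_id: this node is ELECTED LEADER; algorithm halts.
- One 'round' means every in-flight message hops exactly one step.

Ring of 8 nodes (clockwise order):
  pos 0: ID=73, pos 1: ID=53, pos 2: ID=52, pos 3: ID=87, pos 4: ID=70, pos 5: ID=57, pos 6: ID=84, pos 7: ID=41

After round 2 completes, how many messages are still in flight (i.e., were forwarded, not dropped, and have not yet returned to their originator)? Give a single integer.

Answer: 3

Derivation:
Round 1: pos1(id53) recv 73: fwd; pos2(id52) recv 53: fwd; pos3(id87) recv 52: drop; pos4(id70) recv 87: fwd; pos5(id57) recv 70: fwd; pos6(id84) recv 57: drop; pos7(id41) recv 84: fwd; pos0(id73) recv 41: drop
Round 2: pos2(id52) recv 73: fwd; pos3(id87) recv 53: drop; pos5(id57) recv 87: fwd; pos6(id84) recv 70: drop; pos0(id73) recv 84: fwd
After round 2: 3 messages still in flight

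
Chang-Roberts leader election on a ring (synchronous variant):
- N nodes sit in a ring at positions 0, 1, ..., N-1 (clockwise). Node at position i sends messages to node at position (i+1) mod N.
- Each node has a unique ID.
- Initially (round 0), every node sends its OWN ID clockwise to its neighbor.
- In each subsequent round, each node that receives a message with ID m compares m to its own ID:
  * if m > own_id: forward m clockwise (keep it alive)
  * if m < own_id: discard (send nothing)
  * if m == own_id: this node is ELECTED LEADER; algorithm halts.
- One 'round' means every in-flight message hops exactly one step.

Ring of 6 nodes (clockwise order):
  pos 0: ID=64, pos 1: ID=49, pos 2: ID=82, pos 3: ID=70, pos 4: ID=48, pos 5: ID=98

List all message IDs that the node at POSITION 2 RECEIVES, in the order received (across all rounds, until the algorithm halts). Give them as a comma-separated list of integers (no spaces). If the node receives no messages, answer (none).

Answer: 49,64,98

Derivation:
Round 1: pos1(id49) recv 64: fwd; pos2(id82) recv 49: drop; pos3(id70) recv 82: fwd; pos4(id48) recv 70: fwd; pos5(id98) recv 48: drop; pos0(id64) recv 98: fwd
Round 2: pos2(id82) recv 64: drop; pos4(id48) recv 82: fwd; pos5(id98) recv 70: drop; pos1(id49) recv 98: fwd
Round 3: pos5(id98) recv 82: drop; pos2(id82) recv 98: fwd
Round 4: pos3(id70) recv 98: fwd
Round 5: pos4(id48) recv 98: fwd
Round 6: pos5(id98) recv 98: ELECTED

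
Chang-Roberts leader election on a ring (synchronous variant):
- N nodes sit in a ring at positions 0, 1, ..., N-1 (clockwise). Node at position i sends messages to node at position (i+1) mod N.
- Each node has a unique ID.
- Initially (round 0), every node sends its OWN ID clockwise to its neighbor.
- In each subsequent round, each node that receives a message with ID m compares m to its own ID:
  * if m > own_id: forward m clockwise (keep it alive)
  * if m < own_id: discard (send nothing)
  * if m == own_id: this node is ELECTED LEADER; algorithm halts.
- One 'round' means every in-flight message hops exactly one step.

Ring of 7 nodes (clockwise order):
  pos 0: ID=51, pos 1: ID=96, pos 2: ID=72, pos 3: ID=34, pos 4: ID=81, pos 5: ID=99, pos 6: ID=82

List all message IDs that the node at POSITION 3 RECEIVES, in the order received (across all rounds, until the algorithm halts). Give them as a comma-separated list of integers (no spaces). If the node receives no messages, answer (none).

Answer: 72,96,99

Derivation:
Round 1: pos1(id96) recv 51: drop; pos2(id72) recv 96: fwd; pos3(id34) recv 72: fwd; pos4(id81) recv 34: drop; pos5(id99) recv 81: drop; pos6(id82) recv 99: fwd; pos0(id51) recv 82: fwd
Round 2: pos3(id34) recv 96: fwd; pos4(id81) recv 72: drop; pos0(id51) recv 99: fwd; pos1(id96) recv 82: drop
Round 3: pos4(id81) recv 96: fwd; pos1(id96) recv 99: fwd
Round 4: pos5(id99) recv 96: drop; pos2(id72) recv 99: fwd
Round 5: pos3(id34) recv 99: fwd
Round 6: pos4(id81) recv 99: fwd
Round 7: pos5(id99) recv 99: ELECTED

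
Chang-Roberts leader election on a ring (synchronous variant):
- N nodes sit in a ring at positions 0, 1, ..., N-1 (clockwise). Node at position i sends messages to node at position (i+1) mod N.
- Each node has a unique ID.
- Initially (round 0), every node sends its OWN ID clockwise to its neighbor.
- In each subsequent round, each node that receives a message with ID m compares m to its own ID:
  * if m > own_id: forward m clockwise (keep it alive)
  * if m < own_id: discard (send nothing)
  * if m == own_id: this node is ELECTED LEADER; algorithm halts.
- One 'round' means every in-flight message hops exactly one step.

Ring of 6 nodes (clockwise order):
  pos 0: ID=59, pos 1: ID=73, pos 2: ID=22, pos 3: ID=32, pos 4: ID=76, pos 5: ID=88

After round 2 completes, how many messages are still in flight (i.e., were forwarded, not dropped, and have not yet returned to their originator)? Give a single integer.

Answer: 2

Derivation:
Round 1: pos1(id73) recv 59: drop; pos2(id22) recv 73: fwd; pos3(id32) recv 22: drop; pos4(id76) recv 32: drop; pos5(id88) recv 76: drop; pos0(id59) recv 88: fwd
Round 2: pos3(id32) recv 73: fwd; pos1(id73) recv 88: fwd
After round 2: 2 messages still in flight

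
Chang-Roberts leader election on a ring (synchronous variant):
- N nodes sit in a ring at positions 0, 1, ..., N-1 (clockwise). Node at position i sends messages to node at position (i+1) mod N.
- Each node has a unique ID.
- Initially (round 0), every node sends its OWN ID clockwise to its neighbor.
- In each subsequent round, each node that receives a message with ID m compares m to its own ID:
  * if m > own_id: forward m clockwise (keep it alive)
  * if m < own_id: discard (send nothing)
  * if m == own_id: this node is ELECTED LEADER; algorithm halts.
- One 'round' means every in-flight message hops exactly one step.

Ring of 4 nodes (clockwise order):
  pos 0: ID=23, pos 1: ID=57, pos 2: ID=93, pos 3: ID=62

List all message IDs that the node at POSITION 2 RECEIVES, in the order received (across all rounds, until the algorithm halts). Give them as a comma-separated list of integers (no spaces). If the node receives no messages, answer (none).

Answer: 57,62,93

Derivation:
Round 1: pos1(id57) recv 23: drop; pos2(id93) recv 57: drop; pos3(id62) recv 93: fwd; pos0(id23) recv 62: fwd
Round 2: pos0(id23) recv 93: fwd; pos1(id57) recv 62: fwd
Round 3: pos1(id57) recv 93: fwd; pos2(id93) recv 62: drop
Round 4: pos2(id93) recv 93: ELECTED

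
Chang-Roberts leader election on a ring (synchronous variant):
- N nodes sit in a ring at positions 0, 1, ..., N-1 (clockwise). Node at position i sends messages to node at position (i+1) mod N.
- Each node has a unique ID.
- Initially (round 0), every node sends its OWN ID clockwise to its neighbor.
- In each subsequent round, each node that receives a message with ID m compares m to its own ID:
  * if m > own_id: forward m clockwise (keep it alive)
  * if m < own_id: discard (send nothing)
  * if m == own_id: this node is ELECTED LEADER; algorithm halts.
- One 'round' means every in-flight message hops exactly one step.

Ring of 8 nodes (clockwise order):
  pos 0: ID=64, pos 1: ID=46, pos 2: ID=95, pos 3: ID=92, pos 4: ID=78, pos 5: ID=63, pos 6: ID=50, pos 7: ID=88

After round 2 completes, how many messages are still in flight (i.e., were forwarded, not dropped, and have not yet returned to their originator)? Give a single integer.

Answer: 4

Derivation:
Round 1: pos1(id46) recv 64: fwd; pos2(id95) recv 46: drop; pos3(id92) recv 95: fwd; pos4(id78) recv 92: fwd; pos5(id63) recv 78: fwd; pos6(id50) recv 63: fwd; pos7(id88) recv 50: drop; pos0(id64) recv 88: fwd
Round 2: pos2(id95) recv 64: drop; pos4(id78) recv 95: fwd; pos5(id63) recv 92: fwd; pos6(id50) recv 78: fwd; pos7(id88) recv 63: drop; pos1(id46) recv 88: fwd
After round 2: 4 messages still in flight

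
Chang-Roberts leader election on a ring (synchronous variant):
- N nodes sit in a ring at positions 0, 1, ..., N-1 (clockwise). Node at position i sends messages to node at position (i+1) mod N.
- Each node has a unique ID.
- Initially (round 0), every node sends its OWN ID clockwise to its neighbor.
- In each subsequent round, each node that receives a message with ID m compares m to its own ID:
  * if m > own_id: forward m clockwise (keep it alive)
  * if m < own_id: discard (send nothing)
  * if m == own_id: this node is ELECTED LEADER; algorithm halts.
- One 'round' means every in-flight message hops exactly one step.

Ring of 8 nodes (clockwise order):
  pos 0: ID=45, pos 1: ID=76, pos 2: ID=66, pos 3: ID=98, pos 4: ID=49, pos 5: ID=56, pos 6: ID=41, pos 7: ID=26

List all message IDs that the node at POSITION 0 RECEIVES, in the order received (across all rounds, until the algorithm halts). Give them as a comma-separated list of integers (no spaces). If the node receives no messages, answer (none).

Answer: 26,41,56,98

Derivation:
Round 1: pos1(id76) recv 45: drop; pos2(id66) recv 76: fwd; pos3(id98) recv 66: drop; pos4(id49) recv 98: fwd; pos5(id56) recv 49: drop; pos6(id41) recv 56: fwd; pos7(id26) recv 41: fwd; pos0(id45) recv 26: drop
Round 2: pos3(id98) recv 76: drop; pos5(id56) recv 98: fwd; pos7(id26) recv 56: fwd; pos0(id45) recv 41: drop
Round 3: pos6(id41) recv 98: fwd; pos0(id45) recv 56: fwd
Round 4: pos7(id26) recv 98: fwd; pos1(id76) recv 56: drop
Round 5: pos0(id45) recv 98: fwd
Round 6: pos1(id76) recv 98: fwd
Round 7: pos2(id66) recv 98: fwd
Round 8: pos3(id98) recv 98: ELECTED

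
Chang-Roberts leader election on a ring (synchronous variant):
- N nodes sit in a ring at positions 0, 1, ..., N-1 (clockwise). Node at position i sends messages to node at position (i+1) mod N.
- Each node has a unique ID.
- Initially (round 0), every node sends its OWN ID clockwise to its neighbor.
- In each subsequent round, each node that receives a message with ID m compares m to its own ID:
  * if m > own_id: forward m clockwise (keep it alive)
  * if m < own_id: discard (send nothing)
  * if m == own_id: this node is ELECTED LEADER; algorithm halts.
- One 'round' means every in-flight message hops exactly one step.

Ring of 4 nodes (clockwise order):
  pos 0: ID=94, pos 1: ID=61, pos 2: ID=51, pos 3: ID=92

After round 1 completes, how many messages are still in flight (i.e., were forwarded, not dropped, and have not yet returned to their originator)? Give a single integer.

Round 1: pos1(id61) recv 94: fwd; pos2(id51) recv 61: fwd; pos3(id92) recv 51: drop; pos0(id94) recv 92: drop
After round 1: 2 messages still in flight

Answer: 2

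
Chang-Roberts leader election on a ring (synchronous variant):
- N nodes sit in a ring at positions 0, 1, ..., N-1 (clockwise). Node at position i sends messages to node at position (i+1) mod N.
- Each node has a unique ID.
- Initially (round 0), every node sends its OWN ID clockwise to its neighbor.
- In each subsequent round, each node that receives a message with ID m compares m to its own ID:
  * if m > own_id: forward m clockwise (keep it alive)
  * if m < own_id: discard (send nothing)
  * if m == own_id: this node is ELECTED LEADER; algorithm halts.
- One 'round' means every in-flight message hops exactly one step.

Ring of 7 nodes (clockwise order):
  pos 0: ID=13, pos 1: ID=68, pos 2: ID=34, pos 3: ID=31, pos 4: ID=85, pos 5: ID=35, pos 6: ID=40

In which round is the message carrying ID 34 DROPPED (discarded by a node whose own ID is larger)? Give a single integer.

Round 1: pos1(id68) recv 13: drop; pos2(id34) recv 68: fwd; pos3(id31) recv 34: fwd; pos4(id85) recv 31: drop; pos5(id35) recv 85: fwd; pos6(id40) recv 35: drop; pos0(id13) recv 40: fwd
Round 2: pos3(id31) recv 68: fwd; pos4(id85) recv 34: drop; pos6(id40) recv 85: fwd; pos1(id68) recv 40: drop
Round 3: pos4(id85) recv 68: drop; pos0(id13) recv 85: fwd
Round 4: pos1(id68) recv 85: fwd
Round 5: pos2(id34) recv 85: fwd
Round 6: pos3(id31) recv 85: fwd
Round 7: pos4(id85) recv 85: ELECTED
Message ID 34 originates at pos 2; dropped at pos 4 in round 2

Answer: 2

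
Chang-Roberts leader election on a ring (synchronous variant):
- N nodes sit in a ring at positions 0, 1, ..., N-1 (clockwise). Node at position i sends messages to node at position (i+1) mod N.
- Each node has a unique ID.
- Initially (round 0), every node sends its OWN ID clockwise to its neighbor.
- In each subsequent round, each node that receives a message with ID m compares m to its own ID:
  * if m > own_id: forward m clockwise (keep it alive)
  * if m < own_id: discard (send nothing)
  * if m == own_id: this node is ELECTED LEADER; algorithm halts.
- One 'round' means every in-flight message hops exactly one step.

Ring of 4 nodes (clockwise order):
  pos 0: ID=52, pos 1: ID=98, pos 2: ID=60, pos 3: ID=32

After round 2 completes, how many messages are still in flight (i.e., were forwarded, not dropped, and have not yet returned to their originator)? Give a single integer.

Round 1: pos1(id98) recv 52: drop; pos2(id60) recv 98: fwd; pos3(id32) recv 60: fwd; pos0(id52) recv 32: drop
Round 2: pos3(id32) recv 98: fwd; pos0(id52) recv 60: fwd
After round 2: 2 messages still in flight

Answer: 2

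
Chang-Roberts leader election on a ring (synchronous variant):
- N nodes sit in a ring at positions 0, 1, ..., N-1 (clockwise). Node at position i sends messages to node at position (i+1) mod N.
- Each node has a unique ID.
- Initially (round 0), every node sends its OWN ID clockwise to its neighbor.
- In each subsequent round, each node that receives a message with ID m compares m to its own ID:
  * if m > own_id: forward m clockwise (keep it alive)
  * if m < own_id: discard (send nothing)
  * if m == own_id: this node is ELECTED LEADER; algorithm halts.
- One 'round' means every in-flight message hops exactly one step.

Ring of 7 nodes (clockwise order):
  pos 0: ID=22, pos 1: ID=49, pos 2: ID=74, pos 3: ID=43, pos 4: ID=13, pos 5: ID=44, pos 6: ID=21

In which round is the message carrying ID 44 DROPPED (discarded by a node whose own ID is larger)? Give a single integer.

Round 1: pos1(id49) recv 22: drop; pos2(id74) recv 49: drop; pos3(id43) recv 74: fwd; pos4(id13) recv 43: fwd; pos5(id44) recv 13: drop; pos6(id21) recv 44: fwd; pos0(id22) recv 21: drop
Round 2: pos4(id13) recv 74: fwd; pos5(id44) recv 43: drop; pos0(id22) recv 44: fwd
Round 3: pos5(id44) recv 74: fwd; pos1(id49) recv 44: drop
Round 4: pos6(id21) recv 74: fwd
Round 5: pos0(id22) recv 74: fwd
Round 6: pos1(id49) recv 74: fwd
Round 7: pos2(id74) recv 74: ELECTED
Message ID 44 originates at pos 5; dropped at pos 1 in round 3

Answer: 3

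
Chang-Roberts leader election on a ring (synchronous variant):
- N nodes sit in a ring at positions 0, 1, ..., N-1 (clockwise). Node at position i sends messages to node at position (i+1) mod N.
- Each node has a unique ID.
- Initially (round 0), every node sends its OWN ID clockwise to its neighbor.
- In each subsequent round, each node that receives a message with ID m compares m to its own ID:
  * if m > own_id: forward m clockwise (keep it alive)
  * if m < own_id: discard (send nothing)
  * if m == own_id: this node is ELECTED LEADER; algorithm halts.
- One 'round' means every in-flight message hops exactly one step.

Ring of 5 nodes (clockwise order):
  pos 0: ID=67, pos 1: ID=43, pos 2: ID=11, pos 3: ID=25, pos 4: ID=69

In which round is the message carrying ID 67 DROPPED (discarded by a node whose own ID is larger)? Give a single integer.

Answer: 4

Derivation:
Round 1: pos1(id43) recv 67: fwd; pos2(id11) recv 43: fwd; pos3(id25) recv 11: drop; pos4(id69) recv 25: drop; pos0(id67) recv 69: fwd
Round 2: pos2(id11) recv 67: fwd; pos3(id25) recv 43: fwd; pos1(id43) recv 69: fwd
Round 3: pos3(id25) recv 67: fwd; pos4(id69) recv 43: drop; pos2(id11) recv 69: fwd
Round 4: pos4(id69) recv 67: drop; pos3(id25) recv 69: fwd
Round 5: pos4(id69) recv 69: ELECTED
Message ID 67 originates at pos 0; dropped at pos 4 in round 4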